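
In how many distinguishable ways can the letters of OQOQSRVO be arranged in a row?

3360

The 8 letters of OQOQSRVO have repeats: O appearing 3 times and Q appearing twice.
Dividing 8! = 40320 by 3!·2! = 12 for the repeated letters gives 3360.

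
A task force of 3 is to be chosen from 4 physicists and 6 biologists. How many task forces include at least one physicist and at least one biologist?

Unrestricted: C(10,3) = 120 ways to pick any 3 of the 10.
Selections missing a whole group: no physicists → C(6,3) = 20; no biologists → C(4,3) = 4.
Both groups omitted at once is impossible, so 120 − 24 = 96.

96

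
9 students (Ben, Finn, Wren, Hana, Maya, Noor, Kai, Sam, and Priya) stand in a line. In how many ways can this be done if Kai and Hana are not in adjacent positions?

282240

There are 9! = 362880 arrangements in all. If Kai and Hana are adjacent, merging them into one block gives 2·(8)! = 80640 arrangements.
Complementary counting: 362880 − 80640 = 282240.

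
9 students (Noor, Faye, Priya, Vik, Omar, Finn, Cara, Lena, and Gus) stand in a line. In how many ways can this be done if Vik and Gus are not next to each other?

282240

Of the 9! = 362880 arrangements, those with Vik and Gus adjacent number 2 × 8! = 80640 (treat the pair as a block with 2 internal orders).
Complementary counting: 362880 − 80640 = 282240.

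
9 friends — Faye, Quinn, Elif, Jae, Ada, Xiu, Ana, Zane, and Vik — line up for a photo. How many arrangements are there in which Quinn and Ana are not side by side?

There are 9! = 362880 arrangements in all. If Quinn and Ana are adjacent, merging them into one block gives 2·(8)! = 80640 arrangements.
So 362880 − 80640 = 282240 arrangements keep them apart.

282240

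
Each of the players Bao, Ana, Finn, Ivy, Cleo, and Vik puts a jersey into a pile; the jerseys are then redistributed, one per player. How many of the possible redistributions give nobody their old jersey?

Count assignments avoiding every fixed point. For any j of the 6 players fixed to their old jersey, the other 6−j can be arranged in (6−j)! ways.
By inclusion–exclusion this is Σ_{j=0}^{6} (−1)^j C(6,j)·(6−j)!.
Computing: 720 − 720 + 360 − 120 + 30 − 6 + 1 = 265.

265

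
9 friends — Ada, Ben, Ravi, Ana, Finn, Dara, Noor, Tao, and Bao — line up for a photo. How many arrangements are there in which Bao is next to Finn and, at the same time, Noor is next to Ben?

20160

Treat {Bao,Finn} as one block (2 orders) and {Noor,Ben} as another (2 orders).
That leaves 7 units to arrange: 2 × 2 × 7! = 4 × 5040 = 20160.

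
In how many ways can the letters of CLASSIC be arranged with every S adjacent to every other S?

Treat the 2 copies of S as a single block. The multiset to arrange is then {SS, A, C, C, I, L}, 6 items in all.
That gives (6)!/(2!) = 360 arrangements.

360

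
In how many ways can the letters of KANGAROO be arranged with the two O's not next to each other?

7560

Total arrangements of KANGAROO: 8!/(2!·2!) = 10080.
Arrangements with the O's together: treat OO as one letter, giving (7)!/(2!) = 2520.
Hence 10080 − 2520 = 7560.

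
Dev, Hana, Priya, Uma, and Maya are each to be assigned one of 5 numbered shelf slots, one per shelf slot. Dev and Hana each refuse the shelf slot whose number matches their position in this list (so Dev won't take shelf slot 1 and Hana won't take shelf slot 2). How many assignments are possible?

78

Let Aᵢ (for i ∈ {1, 2}) be the placements that put person i in their forbidden shelf slot. Any j of these fix j positions, leaving (5−j)! ways to fill the rest, and there are C(2,j) ways to pick which j.
By inclusion–exclusion, the number of valid placements is Σ_{j=0}^{2} (−1)^j C(2,j)·(5−j)!.
Computing: 120 − 48 + 6 = 78.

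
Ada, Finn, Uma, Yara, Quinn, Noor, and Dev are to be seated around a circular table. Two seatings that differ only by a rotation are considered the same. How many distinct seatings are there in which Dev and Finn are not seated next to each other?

480

Without the restriction there are (6)! = 720 seatings.
Those with Dev next to Finn: fuse the pair into one unit and seat 6 units around a circle — 2·(5)! = 240.
Subtracting, 720 − 240 = 480.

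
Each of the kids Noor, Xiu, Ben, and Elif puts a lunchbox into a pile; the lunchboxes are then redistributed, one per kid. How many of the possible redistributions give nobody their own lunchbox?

This is the derangement count D_4: permutations of 4 items with no fixed point.
By inclusion–exclusion this is Σ_{j=0}^{4} (−1)^j C(4,j)·(4−j)!.
Computing: 24 − 24 + 12 − 4 + 1 = 9.

9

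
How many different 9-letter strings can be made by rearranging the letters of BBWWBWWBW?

126

The 9 letters of BBWWBWWBW have repeats: B appearing 4 times and W appearing 5 times.
So there are 9! / (5!·4!) = 126 distinguishable arrangements.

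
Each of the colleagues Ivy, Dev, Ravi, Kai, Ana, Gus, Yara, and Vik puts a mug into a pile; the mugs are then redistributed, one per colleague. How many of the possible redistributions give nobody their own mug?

This is the derangement count D_8: permutations of 8 items with no fixed point.
By inclusion–exclusion this is Σ_{j=0}^{8} (−1)^j C(8,j)·(8−j)!.
Computing: 40320 − 40320 + 20160 − 6720 + 1680 − 336 + 56 − 8 + 1 = 14833.

14833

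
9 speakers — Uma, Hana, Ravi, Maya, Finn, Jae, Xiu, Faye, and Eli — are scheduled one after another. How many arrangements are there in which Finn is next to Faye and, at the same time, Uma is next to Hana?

Treat {Finn,Faye} as one block (2 orders) and {Uma,Hana} as another (2 orders).
That leaves 7 units to arrange: 2 × 2 × 7! = 4 × 5040 = 20160.

20160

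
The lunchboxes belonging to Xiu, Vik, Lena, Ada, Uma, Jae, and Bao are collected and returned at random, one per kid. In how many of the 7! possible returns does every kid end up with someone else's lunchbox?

Let Aᵢ be the assignments in which kid i gets their own lunchbox. We want the size of the complement of A₁∪…∪A_7.
By inclusion–exclusion this is Σ_{j=0}^{7} (−1)^j C(7,j)·(7−j)!.
Computing: 5040 − 5040 + 2520 − 840 + 210 − 42 + 7 − 1 = 1854.

1854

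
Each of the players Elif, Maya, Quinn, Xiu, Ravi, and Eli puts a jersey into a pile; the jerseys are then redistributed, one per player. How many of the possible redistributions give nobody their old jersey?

265

Let Aᵢ be the assignments in which player i gets their old jersey. We want the size of the complement of A₁∪…∪A_6.
By inclusion–exclusion this is Σ_{j=0}^{6} (−1)^j C(6,j)·(6−j)!.
Computing: 720 − 720 + 360 − 120 + 30 − 6 + 1 = 265.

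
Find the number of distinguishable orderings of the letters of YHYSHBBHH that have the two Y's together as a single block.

Treat the 2 copies of Y as a single block. The multiset to arrange is then {YY, B, B, H, H, H, H, S}, 8 items in all.
That gives (8)!/(4!·2!) = 840 arrangements.

840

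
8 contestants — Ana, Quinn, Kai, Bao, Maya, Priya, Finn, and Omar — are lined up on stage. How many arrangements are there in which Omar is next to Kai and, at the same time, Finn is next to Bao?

2880

Treat {Omar,Kai} as one block (2 orders) and {Finn,Bao} as another (2 orders).
That leaves 6 units to arrange: 2 × 2 × 6! = 4 × 720 = 2880.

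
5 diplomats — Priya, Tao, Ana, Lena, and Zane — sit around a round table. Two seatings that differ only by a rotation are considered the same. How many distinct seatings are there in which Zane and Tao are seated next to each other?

12

Treat {Zane, Tao} as one unit (2 internal orders) and seat the resulting 4 units around the table: (3)! circular arrangements.
So 2 × (3)! = 2 × 6 = 12.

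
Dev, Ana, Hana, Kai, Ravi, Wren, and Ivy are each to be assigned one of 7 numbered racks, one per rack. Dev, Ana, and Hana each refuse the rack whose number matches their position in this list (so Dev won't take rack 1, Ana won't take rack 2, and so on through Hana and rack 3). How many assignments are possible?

3216

Let Aᵢ (for i ∈ {1, 2, 3}) be the placements that put person i in their forbidden rack. Any j of these fix j positions, leaving (7−j)! ways to fill the rest, and there are C(3,j) ways to pick which j.
By inclusion–exclusion, the number of valid placements is Σ_{j=0}^{3} (−1)^j C(3,j)·(7−j)!.
Computing: 5040 − 2160 + 360 − 24 = 3216.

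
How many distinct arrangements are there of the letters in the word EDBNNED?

630

The 7 letters of EDBNNED have repeats: D appearing twice, E appearing twice, and N appearing twice.
Dividing 7! = 5040 by 2!·2!·2! = 8 for the repeated letters gives 630.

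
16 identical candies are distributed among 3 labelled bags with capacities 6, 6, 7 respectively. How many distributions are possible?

10

Ignoring the caps, the number of non-negative solutions to x_1+…+x_3 = 16 is C(18,2) = 153.
Subtract solutions that violate a single cap (substitute x_i' = x_i − (cap_i+1)): x_1 ≥ 7 gives C(11,2) = 55; x_2 ≥ 7 gives C(11,2) = 55; x_3 ≥ 8 gives C(10,2) = 45. Together 155.
Add back pairs where two caps are both exceeded: 6 + 3 + 3 = 12.
By inclusion–exclusion the count is 153 − 155 + 12 = 10.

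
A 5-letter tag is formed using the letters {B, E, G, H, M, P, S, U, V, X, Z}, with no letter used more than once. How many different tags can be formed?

55440

Choose and order 5 of the 11 symbols: the first letter has 11 options, the next 10, and so on down to 7.
11 × 10 × 9 × 8 × 7 = 55440.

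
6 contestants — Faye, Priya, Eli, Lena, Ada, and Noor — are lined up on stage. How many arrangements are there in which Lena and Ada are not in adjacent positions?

There are 6! = 720 arrangements in all. If Lena and Ada are adjacent, merging them into one block gives 2·(5)! = 240 arrangements.
So 720 − 240 = 480 arrangements keep them apart.

480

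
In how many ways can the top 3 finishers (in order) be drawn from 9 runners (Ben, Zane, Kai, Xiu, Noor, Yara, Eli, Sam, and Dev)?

504

This is an ordered selection of 3 from 9: P(9,3).
That gives 9 × 8 × 7 = 504.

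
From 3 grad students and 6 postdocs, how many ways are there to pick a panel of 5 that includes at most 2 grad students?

111

Split by how many grad students are chosen (0 through 2).
Sum: C(3,0)·C(6,5) + C(3,1)·C(6,4) + C(3,2)·C(6,3) = 6 + 45 + 60 = 111.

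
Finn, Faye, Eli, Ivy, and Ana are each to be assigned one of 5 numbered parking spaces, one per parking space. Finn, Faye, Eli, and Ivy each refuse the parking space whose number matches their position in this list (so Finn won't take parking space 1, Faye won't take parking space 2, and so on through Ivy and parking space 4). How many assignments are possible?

Let Aᵢ (for 1 ≤ i ≤ 4) be the placements that put person i in their forbidden parking space. Any j of these fix j positions, leaving (5−j)! ways to fill the rest, and there are C(4,j) ways to pick which j.
By inclusion–exclusion, the number of valid placements is Σ_{j=0}^{4} (−1)^j C(4,j)·(5−j)!.
Computing: 120 − 96 + 36 − 8 + 1 = 53.

53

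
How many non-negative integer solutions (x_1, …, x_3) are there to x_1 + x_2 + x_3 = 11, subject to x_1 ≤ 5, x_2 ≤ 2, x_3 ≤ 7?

9

Ignoring the caps, the number of non-negative solutions to x_1+…+x_3 = 11 is C(13,2) = 78.
Subtract solutions that violate a single cap (substitute x_i' = x_i − (cap_i+1)): x_1 ≥ 6 gives C(7,2) = 21; x_2 ≥ 3 gives C(10,2) = 45; x_3 ≥ 8 gives C(5,2) = 10. Together 76.
Add back pairs where two caps are both exceeded: 6 + 0 + 1 = 7.
By inclusion–exclusion the count is 78 − 76 + 7 = 9.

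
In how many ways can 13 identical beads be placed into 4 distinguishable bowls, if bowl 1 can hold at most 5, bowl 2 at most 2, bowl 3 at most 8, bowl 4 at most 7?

112

Without the upper bounds there are C(16,3) = 560 ways to split 13 among 4 bowls.
Subtract solutions that violate a single cap (substitute x_i' = x_i − (cap_i+1)): x_1 ≥ 6 gives C(10,3) = 120; x_2 ≥ 3 gives C(13,3) = 286; x_3 ≥ 9 gives C(7,3) = 35; x_4 ≥ 8 gives C(8,3) = 56. Together 497.
Add back pairs where two caps are both exceeded: 35 + 0 + 0 + 4 + 10 + 0 = 49.
By inclusion–exclusion the count is 560 − 497 + 49 = 112.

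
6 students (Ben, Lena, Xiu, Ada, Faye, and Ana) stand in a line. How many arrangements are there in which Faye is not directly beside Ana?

480

Of the 6! = 720 arrangements, those with Faye and Ana adjacent number 2 × 5! = 240 (treat the pair as a block with 2 internal orders).
Complementary counting: 720 − 240 = 480.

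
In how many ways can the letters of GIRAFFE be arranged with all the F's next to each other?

720

Treat the 2 copies of F as a single block. The multiset to arrange is then {FF, A, E, G, I, R}, 6 items in all.
All 6 items are distinct, so there are (6)! = 720 arrangements.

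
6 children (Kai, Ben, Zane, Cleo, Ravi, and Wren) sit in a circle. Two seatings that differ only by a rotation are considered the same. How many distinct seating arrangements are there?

120

Fix one person's seat to break rotational symmetry; the remaining 5 people can be arranged in (5)! = 120 ways.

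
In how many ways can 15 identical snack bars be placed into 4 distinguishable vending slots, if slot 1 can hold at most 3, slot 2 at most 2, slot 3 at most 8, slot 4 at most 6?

30

Ignoring the caps, the number of non-negative solutions to x_1+…+x_4 = 15 is C(18,3) = 816.
Subtract solutions that violate a single cap (substitute x_i' = x_i − (cap_i+1)): x_1 ≥ 4 gives C(14,3) = 364; x_2 ≥ 3 gives C(15,3) = 455; x_3 ≥ 9 gives C(9,3) = 84; x_4 ≥ 7 gives C(11,3) = 165. Together 1068.
Add back pairs where two caps are both exceeded: 165 + 10 + 35 + 20 + 56 + 0 = 286.
Subtract triples: 0 + 4 + 0 + 0 = 4.
By inclusion–exclusion the count is 816 − 1068 + 286 − 4 = 30.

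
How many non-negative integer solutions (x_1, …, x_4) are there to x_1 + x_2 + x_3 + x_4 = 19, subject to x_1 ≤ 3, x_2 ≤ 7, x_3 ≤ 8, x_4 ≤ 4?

20

Without the upper bounds there are C(22,3) = 1540 ways to split 19 among 4 variables.
Subtract solutions that violate a single cap (substitute x_i' = x_i − (cap_i+1)): x_1 ≥ 4 gives C(18,3) = 816; x_2 ≥ 8 gives C(14,3) = 364; x_3 ≥ 9 gives C(13,3) = 286; x_4 ≥ 5 gives C(17,3) = 680. Together 2146.
Add back pairs where two caps are both exceeded: 120 + 84 + 286 + 10 + 84 + 56 = 640.
Subtract triples: 0 + 10 + 4 + 0 = 14.
By inclusion–exclusion the count is 1540 − 2146 + 640 − 14 = 20.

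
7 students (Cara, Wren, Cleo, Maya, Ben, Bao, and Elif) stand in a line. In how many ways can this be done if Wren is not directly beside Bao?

There are 7! = 5040 arrangements in all. If Wren and Bao are adjacent, merging them into one block gives 2·(6)! = 1440 arrangements.
So 5040 − 1440 = 3600 arrangements keep them apart.

3600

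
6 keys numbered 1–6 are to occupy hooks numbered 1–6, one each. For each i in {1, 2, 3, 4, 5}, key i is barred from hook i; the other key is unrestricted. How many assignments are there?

Let Aᵢ (for 1 ≤ i ≤ 5) be the placements that put key i in its forbidden hook. Any j of these fix j positions, leaving (6−j)! ways to fill the rest, and there are C(5,j) ways to pick which j.
By inclusion–exclusion, the number of valid placements is Σ_{j=0}^{5} (−1)^j C(5,j)·(6−j)!.
Computing: 720 − 600 + 240 − 60 + 10 − 1 = 309.

309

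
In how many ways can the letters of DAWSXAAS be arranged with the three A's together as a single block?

Treat the 3 copies of A as a single block. The multiset to arrange is then {AAA, D, S, S, W, X}, 6 items in all.
That gives (6)!/(2!) = 360 arrangements.

360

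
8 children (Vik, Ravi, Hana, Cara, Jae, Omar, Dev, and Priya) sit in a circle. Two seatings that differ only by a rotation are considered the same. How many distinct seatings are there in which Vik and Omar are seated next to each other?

Treat {Vik, Omar} as one unit (2 internal orders) and seat the resulting 7 units around the table: (6)! circular arrangements.
So 2 × (6)! = 2 × 720 = 1440.

1440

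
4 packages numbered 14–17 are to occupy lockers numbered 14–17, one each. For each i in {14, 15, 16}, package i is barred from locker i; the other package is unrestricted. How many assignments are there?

11

Let Aᵢ (for i ∈ {14, 15, 16}) be the placements that put package i in its forbidden locker. Any j of these fix j positions, leaving (4−j)! ways to fill the rest, and there are C(3,j) ways to pick which j.
By inclusion–exclusion, the number of valid placements is Σ_{j=0}^{3} (−1)^j C(3,j)·(4−j)!.
Computing: 24 − 18 + 6 − 1 = 11.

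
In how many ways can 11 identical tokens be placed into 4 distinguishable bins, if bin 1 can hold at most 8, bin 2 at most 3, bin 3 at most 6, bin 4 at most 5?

Ignoring the caps, the number of non-negative solutions to x_1+…+x_4 = 11 is C(14,3) = 364.
Subtract solutions that violate a single cap (substitute x_i' = x_i − (cap_i+1)): x_1 ≥ 9 gives C(5,3) = 10; x_2 ≥ 4 gives C(10,3) = 120; x_3 ≥ 7 gives C(7,3) = 35; x_4 ≥ 6 gives C(8,3) = 56. Together 221.
Add back pairs where two caps are both exceeded: 0 + 0 + 0 + 1 + 4 + 0 = 5.
By inclusion–exclusion the count is 364 − 221 + 5 = 148.

148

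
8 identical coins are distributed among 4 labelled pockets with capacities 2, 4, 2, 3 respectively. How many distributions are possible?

Ignoring the caps, the number of non-negative solutions to x_1+…+x_4 = 8 is C(11,3) = 165.
Subtract solutions that violate a single cap (substitute x_i' = x_i − (cap_i+1)): x_1 ≥ 3 gives C(8,3) = 56; x_2 ≥ 5 gives C(6,3) = 20; x_3 ≥ 3 gives C(8,3) = 56; x_4 ≥ 4 gives C(7,3) = 35. Together 167.
Add back pairs where two caps are both exceeded: 1 + 10 + 4 + 1 + 0 + 4 = 20.
By inclusion–exclusion the count is 165 − 167 + 20 = 18.

18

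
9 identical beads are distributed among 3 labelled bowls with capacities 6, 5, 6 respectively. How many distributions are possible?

By stars and bars, unrestricted non-negative solutions to x_1+…+x_3 = 9 number C(9+2,2) = 55.
Subtract solutions that violate a single cap (substitute x_i' = x_i − (cap_i+1)): x_1 ≥ 7 gives C(4,2) = 6; x_2 ≥ 6 gives C(5,2) = 10; x_3 ≥ 7 gives C(4,2) = 6. Together 22.
No two caps can be exceeded simultaneously, so the pair terms are all 0.
By inclusion–exclusion the count is 55 − 22 + 0 = 33.

33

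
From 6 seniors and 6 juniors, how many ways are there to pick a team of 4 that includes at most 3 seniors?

480

Split by how many seniors are chosen (0 through 3).
Sum: C(6,0)·C(6,4) + C(6,1)·C(6,3) + C(6,2)·C(6,2) + C(6,3)·C(6,1) = 15 + 120 + 225 + 120 = 480.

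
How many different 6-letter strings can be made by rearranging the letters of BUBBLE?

120

BUBBLE has 6 letters with B appearing 3 times.
Dividing 6! = 720 by 3! = 6 for the repeated letters gives 120.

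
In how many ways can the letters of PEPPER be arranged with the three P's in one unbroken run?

Treat the 3 copies of P as a single block. The multiset to arrange is then {PPP, E, E, R}, 4 items in all.
That gives (4)!/(2!) = 12 arrangements.

12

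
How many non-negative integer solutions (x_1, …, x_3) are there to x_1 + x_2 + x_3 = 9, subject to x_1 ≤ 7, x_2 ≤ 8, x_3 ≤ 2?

23

By stars and bars, unrestricted non-negative solutions to x_1+…+x_3 = 9 number C(9+2,2) = 55.
Subtract solutions that violate a single cap (substitute x_i' = x_i − (cap_i+1)): x_1 ≥ 8 gives C(3,2) = 3; x_2 ≥ 9 gives C(2,2) = 1; x_3 ≥ 3 gives C(8,2) = 28. Together 32.
No two caps can be exceeded simultaneously, so the pair terms are all 0.
By inclusion–exclusion the count is 55 − 32 + 0 = 23.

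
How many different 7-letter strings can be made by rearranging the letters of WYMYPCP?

Letter multiplicities in WYMYPCP: C×1, M×1, P×2, W×1, Y×2.
Dividing 7! = 5040 by 2!·2! = 4 for the repeated letters gives 1260.

1260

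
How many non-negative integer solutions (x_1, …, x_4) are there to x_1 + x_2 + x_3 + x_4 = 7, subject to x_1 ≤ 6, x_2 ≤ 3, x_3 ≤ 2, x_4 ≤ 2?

Ignoring the caps, the number of non-negative solutions to x_1+…+x_4 = 7 is C(10,3) = 120.
Subtract solutions that violate a single cap (substitute x_i' = x_i − (cap_i+1)): x_1 ≥ 7 gives C(3,3) = 1; x_2 ≥ 4 gives C(6,3) = 20; x_3 ≥ 3 gives C(7,3) = 35; x_4 ≥ 3 gives C(7,3) = 35. Together 91.
Add back pairs where two caps are both exceeded: 0 + 0 + 0 + 1 + 1 + 4 = 6.
By inclusion–exclusion the count is 120 − 91 + 6 = 35.

35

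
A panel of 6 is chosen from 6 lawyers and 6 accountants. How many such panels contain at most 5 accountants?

Split by how many accountants are chosen (0 through 5).
Sum: C(6,0)·C(6,6) + C(6,1)·C(6,5) + C(6,2)·C(6,4) + C(6,3)·C(6,3) + C(6,4)·C(6,2) + C(6,5)·C(6,1) = 1 + 36 + 225 + 400 + 225 + 36 = 923.

923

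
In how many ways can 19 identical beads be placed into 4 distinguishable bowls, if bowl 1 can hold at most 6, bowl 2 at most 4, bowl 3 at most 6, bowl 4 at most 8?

By stars and bars, unrestricted non-negative solutions to x_1+…+x_4 = 19 number C(19+3,3) = 1540.
Subtract solutions that violate a single cap (substitute x_i' = x_i − (cap_i+1)): x_1 ≥ 7 gives C(15,3) = 455; x_2 ≥ 5 gives C(17,3) = 680; x_3 ≥ 7 gives C(15,3) = 455; x_4 ≥ 9 gives C(13,3) = 286. Together 1876.
Add back pairs where two caps are both exceeded: 120 + 56 + 20 + 120 + 56 + 20 = 392.
Subtract triples: 1 + 0 + 0 + 0 = 1.
By inclusion–exclusion the count is 1540 − 1876 + 392 − 1 = 55.

55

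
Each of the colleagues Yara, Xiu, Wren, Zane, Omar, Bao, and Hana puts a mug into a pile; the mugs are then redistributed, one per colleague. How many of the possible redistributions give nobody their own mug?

Count assignments avoiding every fixed point. For any j of the 7 colleagues fixed to their own mug, the other 7−j can be arranged in (7−j)! ways.
By inclusion–exclusion this is Σ_{j=0}^{7} (−1)^j C(7,j)·(7−j)!.
Computing: 5040 − 5040 + 2520 − 840 + 210 − 42 + 7 − 1 = 1854.

1854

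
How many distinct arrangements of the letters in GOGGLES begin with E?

Fix E in the first position and arrange the remaining 6 letters.
Those 6 letters have G appearing 3 times, giving (6)!/(3!) = 120.

120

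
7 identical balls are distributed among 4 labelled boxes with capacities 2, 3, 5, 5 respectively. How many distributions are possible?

By stars and bars, unrestricted non-negative solutions to x_1+…+x_4 = 7 number C(7+3,3) = 120.
Subtract solutions that violate a single cap (substitute x_i' = x_i − (cap_i+1)): x_1 ≥ 3 gives C(7,3) = 35; x_2 ≥ 4 gives C(6,3) = 20; x_3 ≥ 6 gives C(4,3) = 4; x_4 ≥ 6 gives C(4,3) = 4. Together 63.
Add back pairs where two caps are both exceeded: 1 + 0 + 0 + 0 + 0 + 0 = 1.
By inclusion–exclusion the count is 120 − 63 + 1 = 58.

58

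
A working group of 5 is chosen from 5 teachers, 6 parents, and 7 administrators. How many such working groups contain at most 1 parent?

Split by how many parents are chosen (0 through 1).
Sum: C(6,0)·C(12,5) + C(6,1)·C(12,4) = 792 + 2970 = 3762.

3762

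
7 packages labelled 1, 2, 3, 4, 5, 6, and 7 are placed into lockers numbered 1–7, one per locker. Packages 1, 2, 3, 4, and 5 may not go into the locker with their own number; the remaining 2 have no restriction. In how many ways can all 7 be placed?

2428

Let Aᵢ (for 1 ≤ i ≤ 5) be the placements that put package i in its forbidden locker. Any j of these fix j positions, leaving (7−j)! ways to fill the rest, and there are C(5,j) ways to pick which j.
By inclusion–exclusion, the number of valid placements is Σ_{j=0}^{5} (−1)^j C(5,j)·(7−j)!.
Computing: 5040 − 3600 + 1200 − 240 + 30 − 2 = 2428.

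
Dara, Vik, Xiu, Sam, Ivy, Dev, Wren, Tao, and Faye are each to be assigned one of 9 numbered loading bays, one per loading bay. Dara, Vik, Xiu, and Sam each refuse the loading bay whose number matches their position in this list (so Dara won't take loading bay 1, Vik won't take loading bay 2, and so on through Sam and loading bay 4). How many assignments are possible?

Let Aᵢ (for 1 ≤ i ≤ 4) be the placements that put person i in their forbidden loading bay. Any j of these fix j positions, leaving (9−j)! ways to fill the rest, and there are C(4,j) ways to pick which j.
By inclusion–exclusion, the number of valid placements is Σ_{j=0}^{4} (−1)^j C(4,j)·(9−j)!.
Computing: 362880 − 161280 + 30240 − 2880 + 120 = 229080.

229080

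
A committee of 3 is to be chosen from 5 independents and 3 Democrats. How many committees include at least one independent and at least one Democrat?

45

Unrestricted: C(8,3) = 56 ways to pick any 3 of the 8.
Selections missing a whole group: no independents → C(3,3) = 1; no Democrats → C(5,3) = 10.
Both groups omitted at once is impossible, so 56 − 11 = 45.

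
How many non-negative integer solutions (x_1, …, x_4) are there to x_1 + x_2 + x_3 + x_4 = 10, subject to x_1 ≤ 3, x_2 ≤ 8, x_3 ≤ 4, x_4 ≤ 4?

95

By stars and bars, unrestricted non-negative solutions to x_1+…+x_4 = 10 number C(10+3,3) = 286.
Subtract solutions that violate a single cap (substitute x_i' = x_i − (cap_i+1)): x_1 ≥ 4 gives C(9,3) = 84; x_2 ≥ 9 gives C(4,3) = 4; x_3 ≥ 5 gives C(8,3) = 56; x_4 ≥ 5 gives C(8,3) = 56. Together 200.
Add back pairs where two caps are both exceeded: 0 + 4 + 4 + 0 + 0 + 1 = 9.
By inclusion–exclusion the count is 286 − 200 + 9 = 95.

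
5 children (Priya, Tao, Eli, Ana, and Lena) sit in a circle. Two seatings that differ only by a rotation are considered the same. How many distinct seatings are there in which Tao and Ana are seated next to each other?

Treat {Tao, Ana} as one unit (2 internal orders) and seat the resulting 4 units around the table: (3)! circular arrangements.
So 2 × (3)! = 2 × 6 = 12.

12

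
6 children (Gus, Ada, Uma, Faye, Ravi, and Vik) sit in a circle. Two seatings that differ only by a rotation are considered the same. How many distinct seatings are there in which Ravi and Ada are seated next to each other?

Treat {Ravi, Ada} as one unit (2 internal orders) and seat the resulting 5 units around the table: (4)! circular arrangements.
So 2 × (4)! = 2 × 24 = 48.

48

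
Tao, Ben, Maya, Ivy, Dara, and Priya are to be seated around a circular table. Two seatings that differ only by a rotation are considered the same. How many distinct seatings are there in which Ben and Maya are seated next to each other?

Treat {Ben, Maya} as one unit (2 internal orders) and seat the resulting 5 units around the table: (4)! circular arrangements.
So 2 × (4)! = 2 × 24 = 48.

48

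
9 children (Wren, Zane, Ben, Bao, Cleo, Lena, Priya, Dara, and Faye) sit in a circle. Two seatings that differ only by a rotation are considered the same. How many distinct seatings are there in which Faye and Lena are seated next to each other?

10080

Treat {Faye, Lena} as one unit (2 internal orders) and seat the resulting 8 units around the table: (7)! circular arrangements.
So 2 × (7)! = 2 × 5040 = 10080.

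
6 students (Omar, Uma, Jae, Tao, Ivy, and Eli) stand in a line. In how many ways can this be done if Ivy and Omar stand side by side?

Glue Ivy and Omar into one block (2 internal orders), leaving 5 units to arrange in a row.
That gives 2 × 5! = 2 × 120 = 240.

240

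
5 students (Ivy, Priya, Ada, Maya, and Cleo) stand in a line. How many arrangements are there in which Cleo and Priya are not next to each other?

Of the 5! = 120 arrangements, those with Cleo and Priya adjacent number 2 × 4! = 48 (treat the pair as a block with 2 internal orders).
Complementary counting: 120 − 48 = 72.

72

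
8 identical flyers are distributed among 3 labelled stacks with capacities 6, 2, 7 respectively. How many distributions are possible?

Ignoring the caps, the number of non-negative solutions to x_1+…+x_3 = 8 is C(10,2) = 45.
Subtract solutions that violate a single cap (substitute x_i' = x_i − (cap_i+1)): x_1 ≥ 7 gives C(3,2) = 3; x_2 ≥ 3 gives C(7,2) = 21; x_3 ≥ 8 gives C(2,2) = 1. Together 25.
No two caps can be exceeded simultaneously, so the pair terms are all 0.
By inclusion–exclusion the count is 45 − 25 + 0 = 20.

20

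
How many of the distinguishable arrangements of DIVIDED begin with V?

60

With the first slot taken by V, it remains to arrange the other 6 letters (DIIDED).
Those 6 letters have D appearing 3 times and I appearing twice, giving (6)!/(3!·2!) = 60.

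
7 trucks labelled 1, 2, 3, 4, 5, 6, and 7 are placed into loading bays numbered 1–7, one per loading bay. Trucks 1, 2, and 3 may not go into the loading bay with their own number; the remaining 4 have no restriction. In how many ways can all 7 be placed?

Let Aᵢ (for i ∈ {1, 2, 3}) be the placements that put truck i in its forbidden loading bay. Any j of these fix j positions, leaving (7−j)! ways to fill the rest, and there are C(3,j) ways to pick which j.
By inclusion–exclusion, the number of valid placements is Σ_{j=0}^{3} (−1)^j C(3,j)·(7−j)!.
Computing: 5040 − 2160 + 360 − 24 = 3216.

3216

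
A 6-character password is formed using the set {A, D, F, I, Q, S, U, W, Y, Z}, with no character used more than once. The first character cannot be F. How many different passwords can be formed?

136080

The first character has 10−1 = 9 choices (anything except F).
The remaining 5 characters are filled from the other 9 symbols without repetition: 9 × 8 × 7 × 6 × 5 = 15120.
Total: 9 × 15120 = 136080.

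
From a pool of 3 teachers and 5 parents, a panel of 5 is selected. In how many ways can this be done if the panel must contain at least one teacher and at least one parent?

55

With no constraint there are C(8,5) = 56 possible selections.
Selections missing a whole group: no teachers → C(5,5) = 1; no parents → C(3,5) = 0.
Both groups omitted at once is impossible, so 56 − 1 = 55.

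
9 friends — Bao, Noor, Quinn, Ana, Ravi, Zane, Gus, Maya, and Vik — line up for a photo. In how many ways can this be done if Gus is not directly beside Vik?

282240

There are 9! = 362880 arrangements in all. If Gus and Vik are adjacent, merging them into one block gives 2·(8)! = 80640 arrangements.
Complementary counting: 362880 − 80640 = 282240.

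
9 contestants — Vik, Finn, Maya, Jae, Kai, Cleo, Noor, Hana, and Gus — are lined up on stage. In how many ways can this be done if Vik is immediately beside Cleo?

80640

Treat {Vik, Cleo} as a single unit. There are 8 units to order, and the pair itself can be ordered 2 ways.
That gives 2 × 8! = 2 × 40320 = 80640.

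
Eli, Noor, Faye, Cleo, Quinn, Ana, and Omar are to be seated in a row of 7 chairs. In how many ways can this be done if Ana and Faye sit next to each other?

1440

Treat {Ana, Faye} as a single unit. There are 6 units to order, and the pair itself can be ordered 2 ways.
So the count is 2·(6)! = 1440.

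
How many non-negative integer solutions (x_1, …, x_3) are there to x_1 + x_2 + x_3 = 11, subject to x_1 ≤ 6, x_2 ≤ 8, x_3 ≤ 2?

Without the upper bounds there are C(13,2) = 78 ways to split 11 among 3 variables.
Subtract solutions that violate a single cap (substitute x_i' = x_i − (cap_i+1)): x_1 ≥ 7 gives C(6,2) = 15; x_2 ≥ 9 gives C(4,2) = 6; x_3 ≥ 3 gives C(10,2) = 45. Together 66.
Add back pairs where two caps are both exceeded: 0 + 3 + 0 = 3.
By inclusion–exclusion the count is 78 − 66 + 3 = 15.

15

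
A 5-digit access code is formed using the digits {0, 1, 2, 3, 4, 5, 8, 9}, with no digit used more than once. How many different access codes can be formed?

6720

This is a permutation of 5 out of 8: P(8,5) = 8!/3!.
8 × 7 × 6 × 5 × 4 = 6720.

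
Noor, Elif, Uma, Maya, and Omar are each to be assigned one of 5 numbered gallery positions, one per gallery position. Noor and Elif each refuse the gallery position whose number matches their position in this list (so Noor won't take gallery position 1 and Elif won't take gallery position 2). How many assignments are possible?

Let Aᵢ (for i ∈ {1, 2}) be the placements that put person i in their forbidden gallery position. Any j of these fix j positions, leaving (5−j)! ways to fill the rest, and there are C(2,j) ways to pick which j.
By inclusion–exclusion, the number of valid placements is Σ_{j=0}^{2} (−1)^j C(2,j)·(5−j)!.
Computing: 120 − 48 + 6 = 78.

78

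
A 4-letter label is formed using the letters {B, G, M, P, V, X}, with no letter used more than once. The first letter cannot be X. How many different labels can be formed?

The first letter has 6−1 = 5 choices (anything except X).
The remaining 3 letters are filled from the other 5 symbols without repetition: 5 × 4 × 3 = 60.
Total: 5 × 60 = 300.

300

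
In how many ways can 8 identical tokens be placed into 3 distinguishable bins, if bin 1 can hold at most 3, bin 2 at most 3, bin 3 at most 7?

Without the upper bounds there are C(10,2) = 45 ways to split 8 among 3 bins.
Subtract solutions that violate a single cap (substitute x_i' = x_i − (cap_i+1)): x_1 ≥ 4 gives C(6,2) = 15; x_2 ≥ 4 gives C(6,2) = 15; x_3 ≥ 8 gives C(2,2) = 1. Together 31.
Add back pairs where two caps are both exceeded: 1 + 0 + 0 = 1.
By inclusion–exclusion the count is 45 − 31 + 1 = 15.

15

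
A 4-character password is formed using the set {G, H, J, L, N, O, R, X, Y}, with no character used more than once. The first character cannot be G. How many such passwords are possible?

2688

The first character has 9−1 = 8 choices (anything except G).
The remaining 3 characters are filled from the other 8 symbols without repetition: 8 × 7 × 6 = 336.
Total: 8 × 336 = 2688.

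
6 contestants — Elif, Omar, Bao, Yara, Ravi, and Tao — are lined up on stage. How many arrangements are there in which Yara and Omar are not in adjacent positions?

Of the 6! = 720 arrangements, those with Yara and Omar adjacent number 2 × 5! = 240 (treat the pair as a block with 2 internal orders).
So 720 − 240 = 480 arrangements keep them apart.

480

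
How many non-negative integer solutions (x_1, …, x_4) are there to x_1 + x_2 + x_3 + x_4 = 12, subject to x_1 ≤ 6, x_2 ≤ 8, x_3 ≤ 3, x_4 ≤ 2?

65

Without the upper bounds there are C(15,3) = 455 ways to split 12 among 4 variables.
Subtract solutions that violate a single cap (substitute x_i' = x_i − (cap_i+1)): x_1 ≥ 7 gives C(8,3) = 56; x_2 ≥ 9 gives C(6,3) = 20; x_3 ≥ 4 gives C(11,3) = 165; x_4 ≥ 3 gives C(12,3) = 220. Together 461.
Add back pairs where two caps are both exceeded: 0 + 4 + 10 + 0 + 1 + 56 = 71.
By inclusion–exclusion the count is 455 − 461 + 71 = 65.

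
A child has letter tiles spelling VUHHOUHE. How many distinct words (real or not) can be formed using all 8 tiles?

3360

The 8 letters of VUHHOUHE have repeats: H appearing 3 times and U appearing twice.
So there are 8! / (3!·2!) = 3360 distinguishable arrangements.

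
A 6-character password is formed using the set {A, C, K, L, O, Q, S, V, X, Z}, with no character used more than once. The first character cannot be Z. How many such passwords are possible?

136080

The first character has 10−1 = 9 choices (anything except Z).
The remaining 5 characters are filled from the other 9 symbols without repetition: 9 × 8 × 7 × 6 × 5 = 15120.
Total: 9 × 15120 = 136080.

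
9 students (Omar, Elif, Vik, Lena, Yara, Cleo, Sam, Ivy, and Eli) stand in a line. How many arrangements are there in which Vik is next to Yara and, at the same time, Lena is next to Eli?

20160

Treat {Vik,Yara} as one block (2 orders) and {Lena,Eli} as another (2 orders).
That leaves 7 units to arrange: 2 × 2 × 7! = 4 × 5040 = 20160.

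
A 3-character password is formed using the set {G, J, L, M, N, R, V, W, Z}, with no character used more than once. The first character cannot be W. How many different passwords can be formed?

448

The first character has 9−1 = 8 choices (anything except W).
The remaining 2 characters are filled from the other 8 symbols without repetition: 8 × 7 = 56.
Total: 8 × 56 = 448.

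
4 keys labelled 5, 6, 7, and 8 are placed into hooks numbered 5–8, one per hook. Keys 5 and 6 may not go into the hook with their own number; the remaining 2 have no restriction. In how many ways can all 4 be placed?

14

Let Aᵢ (for i ∈ {5, 6}) be the placements that put key i in its forbidden hook. Any j of these fix j positions, leaving (4−j)! ways to fill the rest, and there are C(2,j) ways to pick which j.
By inclusion–exclusion, the number of valid placements is Σ_{j=0}^{2} (−1)^j C(2,j)·(4−j)!.
Computing: 24 − 12 + 2 = 14.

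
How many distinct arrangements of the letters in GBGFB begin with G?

12

Fix G in the first position and arrange the remaining 4 letters.
Those 4 letters have B appearing twice, giving (4)!/(2!) = 12.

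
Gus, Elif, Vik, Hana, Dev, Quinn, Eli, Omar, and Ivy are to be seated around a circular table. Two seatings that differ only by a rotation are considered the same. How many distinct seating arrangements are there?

Seat Gus anywhere (absorbing the rotational symmetry), then permute the other 8: (8)! = 40320.

40320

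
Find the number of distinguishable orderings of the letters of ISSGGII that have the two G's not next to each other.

There are 7!/(3!·2!·2!) = 210 arrangements of ISSGGII in total.
If the two G's are adjacent, glue them into one block, leaving 6 items to arrange: (6)!/(3!·2!) = 60 ways.
Subtracting, 210 − 60 = 150 arrangements keep the G's apart.

150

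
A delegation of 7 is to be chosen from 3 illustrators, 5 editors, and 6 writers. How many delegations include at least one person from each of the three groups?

With no constraint there are C(14,7) = 3432 possible selections.
Selections missing a whole group: no illustrators → C(11,7) = 330; no editors → C(9,7) = 36; no writers → C(8,7) = 8.
Add back selections omitting two groups (i.e. drawn from a single group): C(3,7) + C(5,7) + C(6,7) = 0.
By inclusion–exclusion: 3432 − 374 + 0 = 3058.

3058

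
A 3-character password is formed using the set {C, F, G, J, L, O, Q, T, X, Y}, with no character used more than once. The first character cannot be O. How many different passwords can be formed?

The first character has 10−1 = 9 choices (anything except O).
The remaining 2 characters are filled from the other 9 symbols without repetition: 9 × 8 = 72.
Total: 9 × 72 = 648.

648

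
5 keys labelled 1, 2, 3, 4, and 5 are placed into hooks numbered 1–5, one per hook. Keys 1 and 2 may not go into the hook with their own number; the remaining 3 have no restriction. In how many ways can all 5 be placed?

Let Aᵢ (for i ∈ {1, 2}) be the placements that put key i in its forbidden hook. Any j of these fix j positions, leaving (5−j)! ways to fill the rest, and there are C(2,j) ways to pick which j.
By inclusion–exclusion, the number of valid placements is Σ_{j=0}^{2} (−1)^j C(2,j)·(5−j)!.
Computing: 120 − 48 + 6 = 78.

78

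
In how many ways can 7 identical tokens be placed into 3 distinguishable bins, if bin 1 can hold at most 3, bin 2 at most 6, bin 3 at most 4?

19

Ignoring the caps, the number of non-negative solutions to x_1+…+x_3 = 7 is C(9,2) = 36.
Subtract solutions that violate a single cap (substitute x_i' = x_i − (cap_i+1)): x_1 ≥ 4 gives C(5,2) = 10; x_2 ≥ 7 gives C(2,2) = 1; x_3 ≥ 5 gives C(4,2) = 6. Together 17.
No two caps can be exceeded simultaneously, so the pair terms are all 0.
By inclusion–exclusion the count is 36 − 17 + 0 = 19.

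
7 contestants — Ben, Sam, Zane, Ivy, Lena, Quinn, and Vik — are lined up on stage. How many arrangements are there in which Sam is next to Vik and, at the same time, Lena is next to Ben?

480

Treat {Sam,Vik} as one block (2 orders) and {Lena,Ben} as another (2 orders).
That leaves 5 units to arrange: 2 × 2 × 5! = 4 × 120 = 480.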